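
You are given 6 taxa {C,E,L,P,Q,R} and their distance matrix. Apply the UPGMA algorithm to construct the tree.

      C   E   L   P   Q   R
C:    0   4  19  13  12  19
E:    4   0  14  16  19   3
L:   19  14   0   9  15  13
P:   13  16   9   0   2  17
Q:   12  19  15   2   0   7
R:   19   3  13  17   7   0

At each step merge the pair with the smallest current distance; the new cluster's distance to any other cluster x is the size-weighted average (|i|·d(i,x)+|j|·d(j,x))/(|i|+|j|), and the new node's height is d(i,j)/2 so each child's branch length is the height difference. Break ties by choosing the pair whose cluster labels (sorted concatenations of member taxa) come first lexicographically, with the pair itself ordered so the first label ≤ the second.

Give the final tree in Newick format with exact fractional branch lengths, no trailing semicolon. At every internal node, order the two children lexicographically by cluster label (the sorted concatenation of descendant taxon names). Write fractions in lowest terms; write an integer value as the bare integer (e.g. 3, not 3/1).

step 1: merge (P,Q) at d=2; branch lengths P→1, Q→1; new cluster PQ
  updated: d(C,PQ)=25/2, d(E,PQ)=35/2, d(L,PQ)=12, d(PQ,R)=12
step 2: merge (E,R) at d=3; branch lengths E→3/2, R→3/2; new cluster ER
  updated: d(C,ER)=23/2, d(ER,L)=27/2, d(ER,PQ)=59/4
step 3: merge (C,ER) at d=23/2; branch lengths C→23/4, ER→17/4; new cluster CER
  updated: d(CER,L)=46/3, d(CER,PQ)=14
step 4: merge (L,PQ) at d=12; branch lengths L→6, PQ→5; new cluster LPQ
  updated: d(CER,LPQ)=130/9
step 5: merge (CER,LPQ) at d=130/9; branch lengths CER→53/36, LPQ→11/9; new cluster CELPQR
final tree: ((C:23/4,(E:3/2,R:3/2):17/4):53/36,(L:6,(P:1,Q:1):5):11/9)
total length: 1033/36

((C:23/4,(E:3/2,R:3/2):17/4):53/36,(L:6,(P:1,Q:1):5):11/9)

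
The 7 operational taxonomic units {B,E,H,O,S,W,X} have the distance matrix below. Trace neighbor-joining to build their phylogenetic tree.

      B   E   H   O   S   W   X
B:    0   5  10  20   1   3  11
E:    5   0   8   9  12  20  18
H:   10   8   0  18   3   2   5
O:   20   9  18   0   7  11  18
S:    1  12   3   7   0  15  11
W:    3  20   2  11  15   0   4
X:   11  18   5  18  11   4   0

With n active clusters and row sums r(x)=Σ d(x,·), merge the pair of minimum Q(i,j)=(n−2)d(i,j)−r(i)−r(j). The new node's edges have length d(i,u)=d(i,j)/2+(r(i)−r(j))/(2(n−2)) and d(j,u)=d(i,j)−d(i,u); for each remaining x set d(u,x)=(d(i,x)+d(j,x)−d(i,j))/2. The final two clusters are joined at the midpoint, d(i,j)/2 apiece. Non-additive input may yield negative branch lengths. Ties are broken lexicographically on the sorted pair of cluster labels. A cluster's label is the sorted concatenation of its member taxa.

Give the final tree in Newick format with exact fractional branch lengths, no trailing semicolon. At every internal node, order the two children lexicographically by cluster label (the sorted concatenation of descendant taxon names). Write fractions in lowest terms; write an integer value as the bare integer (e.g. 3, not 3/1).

(((((B:1/4,S:3/4):5/3,(E:17/5,O:28/5):13/3):69/16,H:-1/16):25/16,W:11/16):53/32,X:53/32)

step 1: merge (E,O) at d=9, Q=-110; branch lengths E→17/5, O→28/5; new cluster EO
  updated: d(B,EO)=8, d(EO,H)=17/2, d(EO,S)=5, d(EO,W)=11, d(EO,X)=27/2
step 2: merge (B,S) at d=1, Q=-64; branch lengths B→1/4, S→3/4; new cluster BS
  updated: d(BS,EO)=6, d(BS,H)=6, d(BS,W)=17/2, d(BS,X)=21/2
step 3: merge (BS,EO) at d=6, Q=-52; branch lengths BS→5/3, EO→13/3; new cluster BEOS
  updated: d(BEOS,H)=17/4, d(BEOS,W)=27/4, d(BEOS,X)=9
step 4: merge (BEOS,H) at d=17/4, Q=-91/4; branch lengths BEOS→69/16, H→-1/16; new cluster BEHOS
  updated: d(BEHOS,W)=9/4, d(BEHOS,X)=39/8
step 5: merge (BEHOS,W) at d=9/4, Q=-89/8; branch lengths BEHOS→25/16, W→11/16; new cluster BEHOSW
  updated: d(BEHOSW,X)=53/16
step 6: merge (BEHOSW,X) at d=53/16; branch lengths BEHOSW→53/32, X→53/32; new cluster BEHOSWX
final tree: (((((B:1/4,S:3/4):5/3,(E:17/5,O:28/5):13/3):69/16,H:-1/16):25/16,W:11/16):53/32,X:53/32)
total length: 413/16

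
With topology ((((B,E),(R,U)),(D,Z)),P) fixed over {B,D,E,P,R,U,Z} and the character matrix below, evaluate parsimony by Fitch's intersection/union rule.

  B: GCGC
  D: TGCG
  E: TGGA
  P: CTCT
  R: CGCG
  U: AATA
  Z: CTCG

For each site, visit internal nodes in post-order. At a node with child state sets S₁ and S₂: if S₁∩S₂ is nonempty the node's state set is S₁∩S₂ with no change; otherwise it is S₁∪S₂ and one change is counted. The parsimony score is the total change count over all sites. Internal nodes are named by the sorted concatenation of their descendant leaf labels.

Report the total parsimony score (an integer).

14

BE@0: {G} ∪ {T} = {G,T} (union, +1)
RU@0: {C} ∪ {A} = {A,C} (union, +1)
BERU@0: {G,T} ∪ {A,C} = {A,C,G,T} (union, +1)
DZ@0: {T} ∪ {C} = {C,T} (union, +1)
BDERUZ@0: {A,C,G,T} ∩ {C,T} = {C,T} (intersection, +0)
BDEPRUZ@0: {C,T} ∩ {C} = {C} (intersection, +0)
BE@1: {C} ∪ {G} = {C,G} (union, +1)
RU@1: {G} ∪ {A} = {A,G} (union, +1)
BERU@1: {C,G} ∩ {A,G} = {G} (intersection, +0)
DZ@1: {G} ∪ {T} = {G,T} (union, +1)
BDERUZ@1: {G} ∩ {G,T} = {G} (intersection, +0)
BDEPRUZ@1: {G} ∪ {T} = {G,T} (union, +1)
BE@2: {G} ∩ {G} = {G} (intersection, +0)
RU@2: {C} ∪ {T} = {C,T} (union, +1)
BERU@2: {G} ∪ {C,T} = {C,G,T} (union, +1)
DZ@2: {C} ∩ {C} = {C} (intersection, +0)
BDERUZ@2: {C,G,T} ∩ {C} = {C} (intersection, +0)
BDEPRUZ@2: {C} ∩ {C} = {C} (intersection, +0)
BE@3: {C} ∪ {A} = {A,C} (union, +1)
RU@3: {G} ∪ {A} = {A,G} (union, +1)
BERU@3: {A,C} ∩ {A,G} = {A} (intersection, +0)
DZ@3: {G} ∩ {G} = {G} (intersection, +0)
BDERUZ@3: {A} ∪ {G} = {A,G} (union, +1)
BDEPRUZ@3: {A,G} ∪ {T} = {A,G,T} (union, +1)
per-site changes: [4, 4, 2, 4]; total = 14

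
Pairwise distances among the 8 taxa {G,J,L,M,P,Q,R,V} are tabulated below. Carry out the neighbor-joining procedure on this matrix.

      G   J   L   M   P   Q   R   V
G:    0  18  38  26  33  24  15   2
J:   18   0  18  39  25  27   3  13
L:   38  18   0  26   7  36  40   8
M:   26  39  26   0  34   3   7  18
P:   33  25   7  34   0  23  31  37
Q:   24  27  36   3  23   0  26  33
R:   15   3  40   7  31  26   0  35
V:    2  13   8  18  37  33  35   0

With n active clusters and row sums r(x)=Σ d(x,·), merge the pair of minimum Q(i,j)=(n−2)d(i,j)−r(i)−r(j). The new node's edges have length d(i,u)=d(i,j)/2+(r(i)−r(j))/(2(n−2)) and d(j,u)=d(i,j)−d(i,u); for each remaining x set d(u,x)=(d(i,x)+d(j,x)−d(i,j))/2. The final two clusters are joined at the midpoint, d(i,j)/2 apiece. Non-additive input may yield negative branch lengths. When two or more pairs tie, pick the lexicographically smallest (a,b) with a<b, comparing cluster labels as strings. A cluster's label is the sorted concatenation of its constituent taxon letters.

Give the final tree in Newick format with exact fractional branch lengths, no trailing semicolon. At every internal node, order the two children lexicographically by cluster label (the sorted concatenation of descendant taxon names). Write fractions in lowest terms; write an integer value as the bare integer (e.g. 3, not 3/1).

((((G:11/16,V:21/16):75/8,(J:1/3,R:8/3):67/8):15/8,(L:25/12,P:59/12):53/4):23/4,(M:-9/20,Q:69/20):23/4)

1. join L+P (d=7, Q=-321) ⇒ LP; edges |L|=25/12, |P|=59/12
  updated: d(G,LP)=32, d(J,LP)=18, d(LP,M)=53/2, d(LP,Q)=26, d(LP,R)=32, d(LP,V)=19
2. join M+Q (d=3, Q=-487/2) ⇒ MQ; edges |M|=-9/20, |Q|=69/20
  updated: d(G,MQ)=47/2, d(J,MQ)=63/2, d(LP,MQ)=99/4, d(MQ,R)=15, d(MQ,V)=24
3. join G+V (d=2, Q=-351/2) ⇒ GV; edges |G|=11/16, |V|=21/16
  updated: d(GV,J)=29/2, d(GV,LP)=49/2, d(GV,MQ)=91/4, d(GV,R)=24
4. join J+R (d=3, Q=-132) ⇒ JR; edges |J|=1/3, |R|=8/3
  updated: d(GV,JR)=71/4, d(JR,LP)=47/2, d(JR,MQ)=87/4
5. join GV+JR (d=71/4, Q=-185/2) ⇒ GJRV; edges |GV|=75/8, |JR|=67/8
  updated: d(GJRV,LP)=121/8, d(GJRV,MQ)=107/8
6. join GJRV+LP (d=121/8, Q=-213/4) ⇒ GJLPRV; edges |GJRV|=15/8, |LP|=53/4
  updated: d(GJLPRV,MQ)=23/2
7. join GJLPRV+MQ (d=23/2) ⇒ GJLMPQRV; edges |GJLPRV|=23/4, |MQ|=23/4
final tree: ((((G:11/16,V:21/16):75/8,(J:1/3,R:8/3):67/8):15/8,(L:25/12,P:59/12):53/4):23/4,(M:-9/20,Q:69/20):23/4)
total length: 475/8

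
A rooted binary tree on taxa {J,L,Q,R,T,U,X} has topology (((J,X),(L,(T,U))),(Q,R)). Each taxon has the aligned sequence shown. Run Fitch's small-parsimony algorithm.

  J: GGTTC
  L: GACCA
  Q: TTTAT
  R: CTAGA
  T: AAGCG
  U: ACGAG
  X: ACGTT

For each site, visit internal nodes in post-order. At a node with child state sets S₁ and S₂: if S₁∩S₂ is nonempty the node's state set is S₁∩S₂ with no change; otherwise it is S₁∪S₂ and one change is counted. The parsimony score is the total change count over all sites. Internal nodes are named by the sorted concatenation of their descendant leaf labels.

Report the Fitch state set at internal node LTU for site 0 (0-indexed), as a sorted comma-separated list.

A,G

JX@0: {G} ∪ {A} = {A,G} (union, +1)
TU@0: {A} ∩ {A} = {A} (intersection, +0)
LTU@0: {G} ∪ {A} = {A,G} (union, +1)
JLTUX@0: {A,G} ∩ {A,G} = {A,G} (intersection, +0)
QR@0: {T} ∪ {C} = {C,T} (union, +1)
JLQRTUX@0: {A,G} ∪ {C,T} = {A,C,G,T} (union, +1)
JX@1: {G} ∪ {C} = {C,G} (union, +1)
TU@1: {A} ∪ {C} = {A,C} (union, +1)
LTU@1: {A} ∩ {A,C} = {A} (intersection, +0)
JLTUX@1: {C,G} ∪ {A} = {A,C,G} (union, +1)
QR@1: {T} ∩ {T} = {T} (intersection, +0)
JLQRTUX@1: {A,C,G} ∪ {T} = {A,C,G,T} (union, +1)
JX@2: {T} ∪ {G} = {G,T} (union, +1)
TU@2: {G} ∩ {G} = {G} (intersection, +0)
LTU@2: {C} ∪ {G} = {C,G} (union, +1)
JLTUX@2: {G,T} ∩ {C,G} = {G} (intersection, +0)
QR@2: {T} ∪ {A} = {A,T} (union, +1)
JLQRTUX@2: {G} ∪ {A,T} = {A,G,T} (union, +1)
JX@3: {T} ∩ {T} = {T} (intersection, +0)
TU@3: {C} ∪ {A} = {A,C} (union, +1)
LTU@3: {C} ∩ {A,C} = {C} (intersection, +0)
JLTUX@3: {T} ∪ {C} = {C,T} (union, +1)
QR@3: {A} ∪ {G} = {A,G} (union, +1)
JLQRTUX@3: {C,T} ∪ {A,G} = {A,C,G,T} (union, +1)
JX@4: {C} ∪ {T} = {C,T} (union, +1)
TU@4: {G} ∩ {G} = {G} (intersection, +0)
LTU@4: {A} ∪ {G} = {A,G} (union, +1)
JLTUX@4: {C,T} ∪ {A,G} = {A,C,G,T} (union, +1)
QR@4: {T} ∪ {A} = {A,T} (union, +1)
JLQRTUX@4: {A,C,G,T} ∩ {A,T} = {A,T} (intersection, +0)
per-site changes: [4, 4, 4, 4, 4]; total = 20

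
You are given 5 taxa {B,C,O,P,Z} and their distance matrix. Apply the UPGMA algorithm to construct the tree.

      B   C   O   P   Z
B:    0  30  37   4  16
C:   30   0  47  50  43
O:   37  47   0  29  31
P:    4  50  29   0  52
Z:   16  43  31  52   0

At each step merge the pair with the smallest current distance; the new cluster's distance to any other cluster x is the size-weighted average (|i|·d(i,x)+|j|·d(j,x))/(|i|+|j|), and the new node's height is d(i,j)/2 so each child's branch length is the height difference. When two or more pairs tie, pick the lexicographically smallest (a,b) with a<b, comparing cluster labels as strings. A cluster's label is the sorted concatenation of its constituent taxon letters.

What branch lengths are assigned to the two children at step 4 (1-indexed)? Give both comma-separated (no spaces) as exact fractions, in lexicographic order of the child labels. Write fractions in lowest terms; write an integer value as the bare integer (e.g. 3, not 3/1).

9/2,85/4

step 1: merge (B,P) at d=4; branch lengths B→2, P→2; new cluster BP
  updated: d(BP,C)=40, d(BP,O)=33, d(BP,Z)=34
step 2: merge (O,Z) at d=31; branch lengths O→31/2, Z→31/2; new cluster OZ
  updated: d(BP,OZ)=67/2, d(C,OZ)=45
step 3: merge (BP,OZ) at d=67/2; branch lengths BP→59/4, OZ→5/4; new cluster BOPZ
  updated: d(BOPZ,C)=85/2
step 4: merge (BOPZ,C) at d=85/2; branch lengths BOPZ→9/2, C→85/4; new cluster BCOPZ
final tree: (((B:2,P:2):59/4,(O:31/2,Z:31/2):5/4):9/2,C:85/4)
total length: 307/4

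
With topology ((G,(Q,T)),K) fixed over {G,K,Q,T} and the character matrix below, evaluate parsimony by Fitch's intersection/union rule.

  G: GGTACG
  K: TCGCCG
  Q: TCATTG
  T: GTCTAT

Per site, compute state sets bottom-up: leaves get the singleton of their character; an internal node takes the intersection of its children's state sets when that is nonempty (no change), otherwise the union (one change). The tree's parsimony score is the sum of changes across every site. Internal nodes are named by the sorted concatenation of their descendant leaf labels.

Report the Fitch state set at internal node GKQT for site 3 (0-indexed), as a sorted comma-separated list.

A,C,T

[col 0] QT: children Q:{T}, T:{G} ∪→ {G,T}; cost 1
[col 0] GQT: children G:{G}, QT:{G,T} ∩→ {G}; cost 0
[col 0] GKQT: children GQT:{G}, K:{T} ∪→ {G,T}; cost 1
[col 1] QT: children Q:{C}, T:{T} ∪→ {C,T}; cost 1
[col 1] GQT: children G:{G}, QT:{C,T} ∪→ {C,G,T}; cost 1
[col 1] GKQT: children GQT:{C,G,T}, K:{C} ∩→ {C}; cost 0
[col 2] QT: children Q:{A}, T:{C} ∪→ {A,C}; cost 1
[col 2] GQT: children G:{T}, QT:{A,C} ∪→ {A,C,T}; cost 1
[col 2] GKQT: children GQT:{A,C,T}, K:{G} ∪→ {A,C,G,T}; cost 1
[col 3] QT: children Q:{T}, T:{T} ∩→ {T}; cost 0
[col 3] GQT: children G:{A}, QT:{T} ∪→ {A,T}; cost 1
[col 3] GKQT: children GQT:{A,T}, K:{C} ∪→ {A,C,T}; cost 1
[col 4] QT: children Q:{T}, T:{A} ∪→ {A,T}; cost 1
[col 4] GQT: children G:{C}, QT:{A,T} ∪→ {A,C,T}; cost 1
[col 4] GKQT: children GQT:{A,C,T}, K:{C} ∩→ {C}; cost 0
[col 5] QT: children Q:{G}, T:{T} ∪→ {G,T}; cost 1
[col 5] GQT: children G:{G}, QT:{G,T} ∩→ {G}; cost 0
[col 5] GKQT: children GQT:{G}, K:{G} ∩→ {G}; cost 0
per-site changes: [2, 2, 3, 2, 2, 1]; total = 12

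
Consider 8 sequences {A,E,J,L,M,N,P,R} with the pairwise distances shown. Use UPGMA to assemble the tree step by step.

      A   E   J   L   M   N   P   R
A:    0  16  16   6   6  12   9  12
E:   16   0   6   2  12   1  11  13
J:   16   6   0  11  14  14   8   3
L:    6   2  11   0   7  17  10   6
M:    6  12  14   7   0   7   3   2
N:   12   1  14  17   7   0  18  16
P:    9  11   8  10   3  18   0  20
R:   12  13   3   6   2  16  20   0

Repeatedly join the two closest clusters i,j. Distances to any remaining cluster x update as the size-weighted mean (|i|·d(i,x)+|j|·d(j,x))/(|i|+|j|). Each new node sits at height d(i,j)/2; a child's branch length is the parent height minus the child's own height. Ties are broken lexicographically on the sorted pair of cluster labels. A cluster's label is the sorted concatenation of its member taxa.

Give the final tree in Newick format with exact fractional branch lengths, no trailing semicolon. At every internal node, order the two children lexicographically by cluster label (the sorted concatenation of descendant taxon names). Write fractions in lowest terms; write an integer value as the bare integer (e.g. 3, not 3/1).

step 1: merge (E,N) at d=1; branch lengths E→1/2, N→1/2; new cluster EN
  updated: d(A,EN)=14, d(EN,J)=10, d(EN,L)=19/2, d(EN,M)=19/2, d(EN,P)=29/2, d(EN,R)=29/2
step 2: merge (M,R) at d=2; branch lengths M→1, R→1; new cluster MR
  updated: d(A,MR)=9, d(EN,MR)=12, d(J,MR)=17/2, d(L,MR)=13/2, d(MR,P)=23/2
step 3: merge (A,L) at d=6; branch lengths A→3, L→3; new cluster AL
  updated: d(AL,EN)=47/4, d(AL,J)=27/2, d(AL,MR)=31/4, d(AL,P)=19/2
step 4: merge (AL,MR) at d=31/4; branch lengths AL→7/8, MR→23/8; new cluster ALMR
  updated: d(ALMR,EN)=95/8, d(ALMR,J)=11, d(ALMR,P)=21/2
step 5: merge (J,P) at d=8; branch lengths J→4, P→4; new cluster JP
  updated: d(ALMR,JP)=43/4, d(EN,JP)=49/4
step 6: merge (ALMR,JP) at d=43/4; branch lengths ALMR→3/2, JP→11/8; new cluster AJLMPR
  updated: d(AJLMPR,EN)=12
step 7: merge (AJLMPR,EN) at d=12; branch lengths AJLMPR→5/8, EN→11/2; new cluster AEJLMNPR
final tree: ((((A:3,L:3):7/8,(M:1,R:1):23/8):3/2,(J:4,P:4):11/8):5/8,(E:1/2,N:1/2):11/2)
total length: 119/4

((((A:3,L:3):7/8,(M:1,R:1):23/8):3/2,(J:4,P:4):11/8):5/8,(E:1/2,N:1/2):11/2)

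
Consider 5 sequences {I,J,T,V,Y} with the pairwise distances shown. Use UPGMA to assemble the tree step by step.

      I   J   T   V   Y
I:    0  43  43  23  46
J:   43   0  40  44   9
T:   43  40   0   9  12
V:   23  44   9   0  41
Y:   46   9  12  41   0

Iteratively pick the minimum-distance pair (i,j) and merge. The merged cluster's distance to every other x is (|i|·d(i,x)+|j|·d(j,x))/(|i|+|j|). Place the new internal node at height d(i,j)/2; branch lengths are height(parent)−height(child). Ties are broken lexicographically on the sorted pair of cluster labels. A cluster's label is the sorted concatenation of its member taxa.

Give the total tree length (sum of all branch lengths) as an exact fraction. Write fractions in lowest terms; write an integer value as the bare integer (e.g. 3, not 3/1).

379/6

iteration 1: select J,Y (d=9); attach at lengths (9/2, 9/2); label the merged cluster JY
  updated: d(I,JY)=89/2, d(JY,T)=26, d(JY,V)=85/2
iteration 2: select T,V (d=9); attach at lengths (9/2, 9/2); label the merged cluster TV
  updated: d(I,TV)=33, d(JY,TV)=137/4
iteration 3: select I,TV (d=33); attach at lengths (33/2, 12); label the merged cluster ITV
  updated: d(ITV,JY)=113/3
iteration 4: select ITV,JY (d=113/3); attach at lengths (7/3, 43/3); label the merged cluster IJTVY
final tree: ((I:33/2,(T:9/2,V:9/2):12):7/3,(J:9/2,Y:9/2):43/3)
total length: 379/6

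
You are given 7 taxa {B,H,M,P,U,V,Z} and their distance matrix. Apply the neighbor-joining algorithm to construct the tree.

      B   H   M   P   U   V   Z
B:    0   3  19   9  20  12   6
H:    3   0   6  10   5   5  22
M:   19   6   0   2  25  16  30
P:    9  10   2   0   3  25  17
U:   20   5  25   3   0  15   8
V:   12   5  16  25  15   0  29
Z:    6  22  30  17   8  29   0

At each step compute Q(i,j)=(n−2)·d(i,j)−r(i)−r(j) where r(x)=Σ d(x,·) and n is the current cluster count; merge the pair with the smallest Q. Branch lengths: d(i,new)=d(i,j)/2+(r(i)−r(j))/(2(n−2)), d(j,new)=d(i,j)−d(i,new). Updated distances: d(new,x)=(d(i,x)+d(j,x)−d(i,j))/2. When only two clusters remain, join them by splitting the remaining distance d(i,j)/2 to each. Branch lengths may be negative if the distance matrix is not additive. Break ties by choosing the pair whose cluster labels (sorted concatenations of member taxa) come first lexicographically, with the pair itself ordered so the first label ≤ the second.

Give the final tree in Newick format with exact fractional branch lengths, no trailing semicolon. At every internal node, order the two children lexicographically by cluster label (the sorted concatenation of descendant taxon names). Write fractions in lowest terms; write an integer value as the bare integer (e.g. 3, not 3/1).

1. join M+P (d=2, Q=-154) ⇒ MP; edges |M|=21/5, |P|=-11/5
  updated: d(B,MP)=13, d(H,MP)=7, d(MP,U)=13, d(MP,V)=39/2, d(MP,Z)=45/2
2. join B+Z (d=6, Q=-235/2) ⇒ BZ; edges |B|=-19/16, |Z|=115/16
  updated: d(BZ,H)=19/2, d(BZ,MP)=59/4, d(BZ,U)=11, d(BZ,V)=35/2
3. join H+V (d=5, Q=-137/2) ⇒ HV; edges |H|=-31/12, |V|=91/12
  updated: d(BZ,HV)=11, d(HV,MP)=43/4, d(HV,U)=15/2
4. join BZ+U (d=11, Q=-185/4) ⇒ BUZ; edges |BZ|=109/16, |U|=67/16
  updated: d(BUZ,HV)=15/4, d(BUZ,MP)=67/8
5. join BUZ+HV (d=15/4, Q=-183/8) ⇒ BHUVZ; edges |BUZ|=11/16, |HV|=49/16
  updated: d(BHUVZ,MP)=123/16
6. join BHUVZ+MP (d=123/16) ⇒ BHMPUVZ; edges |BHUVZ|=123/32, |MP|=123/32
final tree: ((((B:-19/16,Z:115/16):109/16,U:67/16):11/16,(H:-31/12,V:91/12):49/16):123/32,(M:21/5,P:-11/5):123/32)
total length: 567/16

((((B:-19/16,Z:115/16):109/16,U:67/16):11/16,(H:-31/12,V:91/12):49/16):123/32,(M:21/5,P:-11/5):123/32)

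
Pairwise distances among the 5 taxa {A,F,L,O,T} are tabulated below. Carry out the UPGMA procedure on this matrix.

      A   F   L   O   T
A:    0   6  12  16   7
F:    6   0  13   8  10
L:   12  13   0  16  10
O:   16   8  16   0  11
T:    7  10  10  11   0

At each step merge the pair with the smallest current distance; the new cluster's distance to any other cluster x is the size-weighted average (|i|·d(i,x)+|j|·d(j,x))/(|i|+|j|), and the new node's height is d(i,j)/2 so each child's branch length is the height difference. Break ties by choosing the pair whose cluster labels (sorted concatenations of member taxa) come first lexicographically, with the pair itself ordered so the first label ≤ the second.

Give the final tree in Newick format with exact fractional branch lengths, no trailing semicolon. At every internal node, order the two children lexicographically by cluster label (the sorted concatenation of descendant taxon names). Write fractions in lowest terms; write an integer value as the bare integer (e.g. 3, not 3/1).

1. join A+F (d=6) ⇒ AF; edges |A|=3, |F|=3
  updated: d(AF,L)=25/2, d(AF,O)=12, d(AF,T)=17/2
2. join AF+T (d=17/2) ⇒ AFT; edges |AF|=5/4, |T|=17/4
  updated: d(AFT,L)=35/3, d(AFT,O)=35/3
3. join AFT+L (d=35/3) ⇒ AFLT; edges |AFT|=19/12, |L|=35/6
  updated: d(AFLT,O)=51/4
4. join AFLT+O (d=51/4) ⇒ AFLOT; edges |AFLT|=13/24, |O|=51/8
final tree: ((((A:3,F:3):5/4,T:17/4):19/12,L:35/6):13/24,O:51/8)
total length: 155/6

((((A:3,F:3):5/4,T:17/4):19/12,L:35/6):13/24,O:51/8)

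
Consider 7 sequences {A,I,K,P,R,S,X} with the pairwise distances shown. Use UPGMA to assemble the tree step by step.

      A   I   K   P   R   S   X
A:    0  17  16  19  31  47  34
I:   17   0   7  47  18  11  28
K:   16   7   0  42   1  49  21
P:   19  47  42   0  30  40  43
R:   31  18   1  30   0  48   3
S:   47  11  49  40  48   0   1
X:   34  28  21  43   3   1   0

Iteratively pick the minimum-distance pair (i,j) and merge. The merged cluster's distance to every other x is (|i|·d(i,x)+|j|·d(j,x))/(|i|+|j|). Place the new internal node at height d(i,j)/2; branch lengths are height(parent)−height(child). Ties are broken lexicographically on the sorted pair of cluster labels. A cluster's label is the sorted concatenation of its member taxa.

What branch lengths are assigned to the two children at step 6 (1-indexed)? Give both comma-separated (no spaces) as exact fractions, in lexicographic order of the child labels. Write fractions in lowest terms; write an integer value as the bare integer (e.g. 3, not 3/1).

1. join K+R (d=1) ⇒ KR; edges |K|=1/2, |R|=1/2
  updated: d(A,KR)=47/2, d(I,KR)=25/2, d(KR,P)=36, d(KR,S)=97/2, d(KR,X)=12
2. join S+X (d=1) ⇒ SX; edges |S|=1/2, |X|=1/2
  updated: d(A,SX)=81/2, d(I,SX)=39/2, d(KR,SX)=121/4, d(P,SX)=83/2
3. join I+KR (d=25/2) ⇒ IKR; edges |I|=25/4, |KR|=23/4
  updated: d(A,IKR)=64/3, d(IKR,P)=119/3, d(IKR,SX)=80/3
4. join A+P (d=19) ⇒ AP; edges |A|=19/2, |P|=19/2
  updated: d(AP,IKR)=61/2, d(AP,SX)=41
5. join IKR+SX (d=80/3) ⇒ IKRSX; edges |IKR|=85/12, |SX|=77/6
  updated: d(AP,IKRSX)=347/10
6. join AP+IKRSX (d=347/10) ⇒ AIKPRSX; edges |AP|=157/20, |IKRSX|=241/60
final tree: ((A:19/2,P:19/2):157/20,((I:25/4,(K:1/2,R:1/2):23/4):85/12,(S:1/2,X:1/2):77/6):241/60)
total length: 3887/60

157/20,241/60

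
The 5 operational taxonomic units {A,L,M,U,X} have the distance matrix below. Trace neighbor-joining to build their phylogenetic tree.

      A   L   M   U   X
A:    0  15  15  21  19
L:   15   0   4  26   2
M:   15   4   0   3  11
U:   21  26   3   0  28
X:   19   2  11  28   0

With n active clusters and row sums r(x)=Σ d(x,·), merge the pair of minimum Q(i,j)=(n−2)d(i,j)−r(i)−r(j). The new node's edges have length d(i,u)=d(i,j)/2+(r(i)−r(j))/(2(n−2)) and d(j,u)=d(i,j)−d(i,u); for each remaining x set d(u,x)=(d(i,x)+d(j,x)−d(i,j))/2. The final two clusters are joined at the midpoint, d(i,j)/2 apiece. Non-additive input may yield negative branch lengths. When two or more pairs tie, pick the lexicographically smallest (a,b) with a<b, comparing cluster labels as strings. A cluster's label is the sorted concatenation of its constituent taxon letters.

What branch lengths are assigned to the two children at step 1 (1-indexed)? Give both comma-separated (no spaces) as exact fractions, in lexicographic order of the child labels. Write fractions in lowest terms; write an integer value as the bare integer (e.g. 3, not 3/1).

-6,9

iteration 1: select M,U (d=3, Q=-102); attach at lengths (-6, 9); label the merged cluster MU
  updated: d(A,MU)=33/2, d(L,MU)=27/2, d(MU,X)=18
iteration 2: select A,MU (d=33/2, Q=-131/2); attach at lengths (71/8, 61/8); label the merged cluster AMU
  updated: d(AMU,L)=6, d(AMU,X)=41/4
iteration 3: select AMU,L (d=6, Q=-73/4); attach at lengths (57/8, -9/8); label the merged cluster ALMU
  updated: d(ALMU,X)=25/8
iteration 4: select ALMU,X (d=25/8); attach at lengths (25/16, 25/16); label the merged cluster ALMUX
final tree: (((A:71/8,(M:-6,U:9):61/8):57/8,L:-9/8):25/16,X:25/16)
total length: 229/8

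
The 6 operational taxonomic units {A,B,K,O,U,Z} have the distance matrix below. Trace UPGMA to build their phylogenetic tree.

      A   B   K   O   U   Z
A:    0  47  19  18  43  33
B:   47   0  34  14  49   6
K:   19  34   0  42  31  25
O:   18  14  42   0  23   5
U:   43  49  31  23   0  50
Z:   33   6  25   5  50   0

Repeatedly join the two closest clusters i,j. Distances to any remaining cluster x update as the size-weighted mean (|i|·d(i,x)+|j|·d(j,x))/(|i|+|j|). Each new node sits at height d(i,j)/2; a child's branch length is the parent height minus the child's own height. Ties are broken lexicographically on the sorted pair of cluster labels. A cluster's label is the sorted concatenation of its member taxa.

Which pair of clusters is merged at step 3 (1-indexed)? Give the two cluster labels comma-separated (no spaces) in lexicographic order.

A,K

step 1: merge (O,Z) at d=5; branch lengths O→5/2, Z→5/2; new cluster OZ
  updated: d(A,OZ)=51/2, d(B,OZ)=10, d(K,OZ)=67/2, d(OZ,U)=73/2
step 2: merge (B,OZ) at d=10; branch lengths B→5, OZ→5/2; new cluster BOZ
  updated: d(A,BOZ)=98/3, d(BOZ,K)=101/3, d(BOZ,U)=122/3
step 3: merge (A,K) at d=19; branch lengths A→19/2, K→19/2; new cluster AK
  updated: d(AK,BOZ)=199/6, d(AK,U)=37
step 4: merge (AK,BOZ) at d=199/6; branch lengths AK→85/12, BOZ→139/12; new cluster ABKOZ
  updated: d(ABKOZ,U)=196/5
step 5: merge (ABKOZ,U) at d=196/5; branch lengths ABKOZ→181/60, U→98/5; new cluster ABKOUZ
final tree: (((A:19/2,K:19/2):85/12,(B:5,(O:5/2,Z:5/2):5/2):139/12):181/60,U:98/5)
total length: 4367/60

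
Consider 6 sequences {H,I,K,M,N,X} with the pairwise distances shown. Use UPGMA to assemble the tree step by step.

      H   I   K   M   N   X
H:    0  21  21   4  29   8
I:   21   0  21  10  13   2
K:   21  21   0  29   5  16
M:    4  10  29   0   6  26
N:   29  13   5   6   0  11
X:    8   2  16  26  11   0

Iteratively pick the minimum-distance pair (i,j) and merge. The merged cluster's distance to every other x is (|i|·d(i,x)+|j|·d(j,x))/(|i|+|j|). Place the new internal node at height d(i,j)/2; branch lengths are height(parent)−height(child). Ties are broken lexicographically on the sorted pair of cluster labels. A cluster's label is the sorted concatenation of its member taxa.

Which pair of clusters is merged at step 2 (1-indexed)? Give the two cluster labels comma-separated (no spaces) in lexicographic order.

iteration 1: select I,X (d=2); attach at lengths (1, 1); label the merged cluster IX
  updated: d(H,IX)=29/2, d(IX,K)=37/2, d(IX,M)=18, d(IX,N)=12
iteration 2: select H,M (d=4); attach at lengths (2, 2); label the merged cluster HM
  updated: d(HM,IX)=65/4, d(HM,K)=25, d(HM,N)=35/2
iteration 3: select K,N (d=5); attach at lengths (5/2, 5/2); label the merged cluster KN
  updated: d(HM,KN)=85/4, d(IX,KN)=61/4
iteration 4: select IX,KN (d=61/4); attach at lengths (53/8, 41/8); label the merged cluster IKNX
  updated: d(HM,IKNX)=75/4
iteration 5: select HM,IKNX (d=75/4); attach at lengths (59/8, 7/4); label the merged cluster HIKMNX
final tree: ((H:2,M:2):59/8,((I:1,X:1):53/8,(K:5/2,N:5/2):41/8):7/4)
total length: 255/8

H,M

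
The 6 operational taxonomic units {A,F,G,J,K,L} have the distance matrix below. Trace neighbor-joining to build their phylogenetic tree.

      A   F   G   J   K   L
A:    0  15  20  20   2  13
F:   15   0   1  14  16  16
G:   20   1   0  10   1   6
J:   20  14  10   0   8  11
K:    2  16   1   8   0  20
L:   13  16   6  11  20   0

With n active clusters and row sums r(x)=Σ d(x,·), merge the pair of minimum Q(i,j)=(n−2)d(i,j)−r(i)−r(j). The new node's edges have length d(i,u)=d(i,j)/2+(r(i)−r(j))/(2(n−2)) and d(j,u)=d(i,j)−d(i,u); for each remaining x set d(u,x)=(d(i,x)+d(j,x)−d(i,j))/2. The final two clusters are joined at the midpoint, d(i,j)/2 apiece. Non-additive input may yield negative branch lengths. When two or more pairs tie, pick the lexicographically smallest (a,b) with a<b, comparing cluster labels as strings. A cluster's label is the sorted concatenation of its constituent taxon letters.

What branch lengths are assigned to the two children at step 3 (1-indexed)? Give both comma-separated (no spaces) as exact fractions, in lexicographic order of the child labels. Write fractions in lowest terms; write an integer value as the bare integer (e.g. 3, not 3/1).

step 1: merge (A,K) at d=2, Q=-109; branch lengths A→31/8, K→-15/8; new cluster AK
  updated: d(AK,F)=29/2, d(AK,G)=19/2, d(AK,J)=13, d(AK,L)=31/2
step 2: merge (F,G) at d=1, Q=-69; branch lengths F→11/3, G→-8/3; new cluster FG
  updated: d(AK,FG)=23/2, d(FG,J)=23/2, d(FG,L)=21/2
step 3: merge (AK,FG) at d=23/2, Q=-101/2; branch lengths AK→59/8, FG→33/8; new cluster AFGK
  updated: d(AFGK,J)=13/2, d(AFGK,L)=29/4
step 4: merge (AFGK,J) at d=13/2, Q=-99/4; branch lengths AFGK→11/8, J→41/8; new cluster AFGJK
  updated: d(AFGJK,L)=47/8
step 5: merge (AFGJK,L) at d=47/8; branch lengths AFGJK→47/16, L→47/16; new cluster AFGJKL
final tree: ((((A:31/8,K:-15/8):59/8,(F:11/3,G:-8/3):33/8):11/8,J:41/8):47/16,L:47/16)
total length: 215/8

59/8,33/8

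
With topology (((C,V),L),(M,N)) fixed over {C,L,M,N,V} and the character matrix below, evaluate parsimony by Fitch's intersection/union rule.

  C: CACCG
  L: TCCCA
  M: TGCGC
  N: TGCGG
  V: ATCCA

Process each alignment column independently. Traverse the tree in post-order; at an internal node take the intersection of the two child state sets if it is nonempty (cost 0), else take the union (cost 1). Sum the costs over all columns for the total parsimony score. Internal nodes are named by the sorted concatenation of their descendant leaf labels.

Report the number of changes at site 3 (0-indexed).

CV@0: {C} ∪ {A} = {A,C} (union, +1)
CLV@0: {A,C} ∪ {T} = {A,C,T} (union, +1)
MN@0: {T} ∩ {T} = {T} (intersection, +0)
CLMNV@0: {A,C,T} ∩ {T} = {T} (intersection, +0)
CV@1: {A} ∪ {T} = {A,T} (union, +1)
CLV@1: {A,T} ∪ {C} = {A,C,T} (union, +1)
MN@1: {G} ∩ {G} = {G} (intersection, +0)
CLMNV@1: {A,C,T} ∪ {G} = {A,C,G,T} (union, +1)
CV@2: {C} ∩ {C} = {C} (intersection, +0)
CLV@2: {C} ∩ {C} = {C} (intersection, +0)
MN@2: {C} ∩ {C} = {C} (intersection, +0)
CLMNV@2: {C} ∩ {C} = {C} (intersection, +0)
CV@3: {C} ∩ {C} = {C} (intersection, +0)
CLV@3: {C} ∩ {C} = {C} (intersection, +0)
MN@3: {G} ∩ {G} = {G} (intersection, +0)
CLMNV@3: {C} ∪ {G} = {C,G} (union, +1)
CV@4: {G} ∪ {A} = {A,G} (union, +1)
CLV@4: {A,G} ∩ {A} = {A} (intersection, +0)
MN@4: {C} ∪ {G} = {C,G} (union, +1)
CLMNV@4: {A} ∪ {C,G} = {A,C,G} (union, +1)
per-site changes: [2, 3, 0, 1, 3]; total = 9

1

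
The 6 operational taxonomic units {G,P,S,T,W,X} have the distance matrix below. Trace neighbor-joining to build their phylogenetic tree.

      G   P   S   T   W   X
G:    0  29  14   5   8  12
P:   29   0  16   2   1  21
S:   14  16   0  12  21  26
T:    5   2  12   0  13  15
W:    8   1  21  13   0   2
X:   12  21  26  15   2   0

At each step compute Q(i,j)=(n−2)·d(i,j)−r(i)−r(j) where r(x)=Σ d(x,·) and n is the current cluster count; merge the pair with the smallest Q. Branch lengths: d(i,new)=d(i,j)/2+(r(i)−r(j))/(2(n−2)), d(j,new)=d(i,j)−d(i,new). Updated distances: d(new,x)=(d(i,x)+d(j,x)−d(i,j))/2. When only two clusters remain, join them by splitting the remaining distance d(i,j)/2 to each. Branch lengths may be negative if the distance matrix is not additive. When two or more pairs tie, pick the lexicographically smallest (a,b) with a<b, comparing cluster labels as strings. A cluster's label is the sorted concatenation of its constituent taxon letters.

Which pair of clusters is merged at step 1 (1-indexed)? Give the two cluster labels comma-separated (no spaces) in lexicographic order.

1. join W+X (d=2, Q=-113) ⇒ WX; edges |W|=-23/8, |X|=39/8
  updated: d(G,WX)=9, d(P,WX)=10, d(S,WX)=45/2, d(T,WX)=13
2. join G+WX (d=9, Q=-169/2) ⇒ GWX; edges |G|=59/12, |WX|=49/12
  updated: d(GWX,P)=15, d(GWX,S)=55/4, d(GWX,T)=9/2
3. join GWX+S (d=55/4, Q=-95/2) ⇒ GSWX; edges |GWX|=19/4, |S|=9
  updated: d(GSWX,P)=69/8, d(GSWX,T)=11/8
4. join GSWX+P (d=69/8, Q=-12) ⇒ GPSWX; edges |GSWX|=4, |P|=37/8
  updated: d(GPSWX,T)=-21/8
5. join GPSWX+T (d=-21/8) ⇒ GPSTWX; edges |GPSWX|=-21/16, |T|=-21/16
final tree: ((((G:59/12,(W:-23/8,X:39/8):49/12):19/4,S:9):4,P:37/8):-21/16,T:-21/16)
total length: 123/4

W,X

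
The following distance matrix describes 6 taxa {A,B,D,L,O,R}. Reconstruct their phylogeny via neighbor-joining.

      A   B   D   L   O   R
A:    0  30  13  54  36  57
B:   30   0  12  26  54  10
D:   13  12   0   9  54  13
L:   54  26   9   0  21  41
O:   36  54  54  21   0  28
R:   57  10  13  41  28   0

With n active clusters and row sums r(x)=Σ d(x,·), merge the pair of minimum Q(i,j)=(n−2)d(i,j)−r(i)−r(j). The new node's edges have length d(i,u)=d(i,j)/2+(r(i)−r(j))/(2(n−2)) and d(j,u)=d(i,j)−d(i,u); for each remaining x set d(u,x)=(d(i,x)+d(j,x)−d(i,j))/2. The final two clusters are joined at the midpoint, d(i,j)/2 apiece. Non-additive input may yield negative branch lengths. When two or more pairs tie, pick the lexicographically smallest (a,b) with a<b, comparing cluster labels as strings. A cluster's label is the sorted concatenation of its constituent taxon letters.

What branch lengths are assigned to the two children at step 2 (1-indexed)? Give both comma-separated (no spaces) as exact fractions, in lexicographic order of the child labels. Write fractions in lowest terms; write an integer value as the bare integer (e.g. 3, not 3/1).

step 1: merge (L,O) at d=21, Q=-260; branch lengths L→21/4, O→63/4; new cluster LO
  updated: d(A,LO)=69/2, d(B,LO)=59/2, d(D,LO)=21, d(LO,R)=24
step 2: merge (B,R) at d=10, Q=-311/2; branch lengths B→5/4, R→35/4; new cluster BR
  updated: d(A,BR)=77/2, d(BR,D)=15/2, d(BR,LO)=87/4
step 3: merge (A,D) at d=13, Q=-203/2; branch lengths A→141/8, D→-37/8; new cluster AD
  updated: d(AD,BR)=33/2, d(AD,LO)=85/4
step 4: merge (AD,BR) at d=33/2, Q=-119/2; branch lengths AD→8, BR→17/2; new cluster ABDR
  updated: d(ABDR,LO)=53/4
step 5: merge (ABDR,LO) at d=53/4; branch lengths ABDR→53/8, LO→53/8; new cluster ABDLOR
final tree: (((A:141/8,D:-37/8):8,(B:5/4,R:35/4):17/2):53/8,(L:21/4,O:63/4):53/8)
total length: 295/4

5/4,35/4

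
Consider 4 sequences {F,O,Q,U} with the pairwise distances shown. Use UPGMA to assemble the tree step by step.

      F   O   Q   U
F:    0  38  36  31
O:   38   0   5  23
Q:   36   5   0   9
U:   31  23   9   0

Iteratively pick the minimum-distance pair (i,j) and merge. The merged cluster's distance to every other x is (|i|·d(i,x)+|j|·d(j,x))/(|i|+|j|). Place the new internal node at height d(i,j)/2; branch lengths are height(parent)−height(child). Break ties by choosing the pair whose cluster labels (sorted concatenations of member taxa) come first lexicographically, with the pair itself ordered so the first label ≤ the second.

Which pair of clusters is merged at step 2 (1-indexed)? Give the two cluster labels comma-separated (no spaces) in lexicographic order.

OQ,U

step 1: merge (O,Q) at d=5; branch lengths O→5/2, Q→5/2; new cluster OQ
  updated: d(F,OQ)=37, d(OQ,U)=16
step 2: merge (OQ,U) at d=16; branch lengths OQ→11/2, U→8; new cluster OQU
  updated: d(F,OQU)=35
step 3: merge (F,OQU) at d=35; branch lengths F→35/2, OQU→19/2; new cluster FOQU
final tree: (F:35/2,((O:5/2,Q:5/2):11/2,U:8):19/2)
total length: 91/2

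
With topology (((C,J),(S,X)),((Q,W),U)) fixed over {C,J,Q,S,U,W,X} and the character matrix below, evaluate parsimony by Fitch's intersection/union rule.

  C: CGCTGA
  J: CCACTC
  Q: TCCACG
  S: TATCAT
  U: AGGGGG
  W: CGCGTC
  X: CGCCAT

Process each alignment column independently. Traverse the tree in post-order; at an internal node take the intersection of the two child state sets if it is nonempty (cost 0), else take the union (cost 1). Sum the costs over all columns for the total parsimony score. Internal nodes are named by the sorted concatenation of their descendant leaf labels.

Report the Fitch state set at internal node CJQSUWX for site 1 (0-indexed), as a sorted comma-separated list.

CJ@0: {C} ∩ {C} = {C} (intersection, +0)
SX@0: {T} ∪ {C} = {C,T} (union, +1)
CJSX@0: {C} ∩ {C,T} = {C} (intersection, +0)
QW@0: {T} ∪ {C} = {C,T} (union, +1)
QUW@0: {C,T} ∪ {A} = {A,C,T} (union, +1)
CJQSUWX@0: {C} ∩ {A,C,T} = {C} (intersection, +0)
CJ@1: {G} ∪ {C} = {C,G} (union, +1)
SX@1: {A} ∪ {G} = {A,G} (union, +1)
CJSX@1: {C,G} ∩ {A,G} = {G} (intersection, +0)
QW@1: {C} ∪ {G} = {C,G} (union, +1)
QUW@1: {C,G} ∩ {G} = {G} (intersection, +0)
CJQSUWX@1: {G} ∩ {G} = {G} (intersection, +0)
CJ@2: {C} ∪ {A} = {A,C} (union, +1)
SX@2: {T} ∪ {C} = {C,T} (union, +1)
CJSX@2: {A,C} ∩ {C,T} = {C} (intersection, +0)
QW@2: {C} ∩ {C} = {C} (intersection, +0)
QUW@2: {C} ∪ {G} = {C,G} (union, +1)
CJQSUWX@2: {C} ∩ {C,G} = {C} (intersection, +0)
CJ@3: {T} ∪ {C} = {C,T} (union, +1)
SX@3: {C} ∩ {C} = {C} (intersection, +0)
CJSX@3: {C,T} ∩ {C} = {C} (intersection, +0)
QW@3: {A} ∪ {G} = {A,G} (union, +1)
QUW@3: {A,G} ∩ {G} = {G} (intersection, +0)
CJQSUWX@3: {C} ∪ {G} = {C,G} (union, +1)
CJ@4: {G} ∪ {T} = {G,T} (union, +1)
SX@4: {A} ∩ {A} = {A} (intersection, +0)
CJSX@4: {G,T} ∪ {A} = {A,G,T} (union, +1)
QW@4: {C} ∪ {T} = {C,T} (union, +1)
QUW@4: {C,T} ∪ {G} = {C,G,T} (union, +1)
CJQSUWX@4: {A,G,T} ∩ {C,G,T} = {G,T} (intersection, +0)
CJ@5: {A} ∪ {C} = {A,C} (union, +1)
SX@5: {T} ∩ {T} = {T} (intersection, +0)
CJSX@5: {A,C} ∪ {T} = {A,C,T} (union, +1)
QW@5: {G} ∪ {C} = {C,G} (union, +1)
QUW@5: {C,G} ∩ {G} = {G} (intersection, +0)
CJQSUWX@5: {A,C,T} ∪ {G} = {A,C,G,T} (union, +1)
per-site changes: [3, 3, 3, 3, 4, 4]; total = 20

G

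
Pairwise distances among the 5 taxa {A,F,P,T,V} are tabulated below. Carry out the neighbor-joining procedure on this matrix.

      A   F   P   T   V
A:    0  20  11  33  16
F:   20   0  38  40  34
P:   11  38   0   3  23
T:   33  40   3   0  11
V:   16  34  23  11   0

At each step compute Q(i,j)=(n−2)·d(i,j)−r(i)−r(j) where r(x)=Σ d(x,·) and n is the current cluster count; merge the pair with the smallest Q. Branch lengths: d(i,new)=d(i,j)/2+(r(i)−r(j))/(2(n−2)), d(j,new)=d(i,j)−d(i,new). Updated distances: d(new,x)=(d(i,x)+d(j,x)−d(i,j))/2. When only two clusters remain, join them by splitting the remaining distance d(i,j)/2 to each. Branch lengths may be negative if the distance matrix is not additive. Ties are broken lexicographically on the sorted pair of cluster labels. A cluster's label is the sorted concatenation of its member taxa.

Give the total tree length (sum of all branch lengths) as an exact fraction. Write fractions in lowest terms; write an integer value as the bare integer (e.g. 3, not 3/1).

191/4

1. join P+T (d=3, Q=-153) ⇒ PT; edges |P|=-1/2, |T|=7/2
  updated: d(A,PT)=41/2, d(F,PT)=75/2, d(PT,V)=31/2
2. join A+F (d=20, Q=-108) ⇒ AF; edges |A|=5/4, |F|=75/4
  updated: d(AF,PT)=19, d(AF,V)=15
3. join AF+PT (d=19, Q=-99/2) ⇒ AFPT; edges |AF|=37/4, |PT|=39/4
  updated: d(AFPT,V)=23/4
4. join AFPT+V (d=23/4) ⇒ AFPTV; edges |AFPT|=23/8, |V|=23/8
final tree: (((A:5/4,F:75/4):37/4,(P:-1/2,T:7/2):39/4):23/8,V:23/8)
total length: 191/4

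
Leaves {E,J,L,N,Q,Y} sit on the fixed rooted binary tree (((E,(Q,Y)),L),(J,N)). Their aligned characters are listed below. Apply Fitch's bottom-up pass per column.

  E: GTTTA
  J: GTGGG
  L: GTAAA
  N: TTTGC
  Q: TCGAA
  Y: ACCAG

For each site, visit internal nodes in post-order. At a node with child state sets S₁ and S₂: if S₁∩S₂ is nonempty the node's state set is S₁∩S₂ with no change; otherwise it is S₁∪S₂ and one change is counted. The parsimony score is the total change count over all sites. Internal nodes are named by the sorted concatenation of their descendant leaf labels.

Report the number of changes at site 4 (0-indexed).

QY@0: {T} ∪ {A} = {A,T} (union, +1)
EQY@0: {G} ∪ {A,T} = {A,G,T} (union, +1)
ELQY@0: {A,G,T} ∩ {G} = {G} (intersection, +0)
JN@0: {G} ∪ {T} = {G,T} (union, +1)
EJLNQY@0: {G} ∩ {G,T} = {G} (intersection, +0)
QY@1: {C} ∩ {C} = {C} (intersection, +0)
EQY@1: {T} ∪ {C} = {C,T} (union, +1)
ELQY@1: {C,T} ∩ {T} = {T} (intersection, +0)
JN@1: {T} ∩ {T} = {T} (intersection, +0)
EJLNQY@1: {T} ∩ {T} = {T} (intersection, +0)
QY@2: {G} ∪ {C} = {C,G} (union, +1)
EQY@2: {T} ∪ {C,G} = {C,G,T} (union, +1)
ELQY@2: {C,G,T} ∪ {A} = {A,C,G,T} (union, +1)
JN@2: {G} ∪ {T} = {G,T} (union, +1)
EJLNQY@2: {A,C,G,T} ∩ {G,T} = {G,T} (intersection, +0)
QY@3: {A} ∩ {A} = {A} (intersection, +0)
EQY@3: {T} ∪ {A} = {A,T} (union, +1)
ELQY@3: {A,T} ∩ {A} = {A} (intersection, +0)
JN@3: {G} ∩ {G} = {G} (intersection, +0)
EJLNQY@3: {A} ∪ {G} = {A,G} (union, +1)
QY@4: {A} ∪ {G} = {A,G} (union, +1)
EQY@4: {A} ∩ {A,G} = {A} (intersection, +0)
ELQY@4: {A} ∩ {A} = {A} (intersection, +0)
JN@4: {G} ∪ {C} = {C,G} (union, +1)
EJLNQY@4: {A} ∪ {C,G} = {A,C,G} (union, +1)
per-site changes: [3, 1, 4, 2, 3]; total = 13

3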